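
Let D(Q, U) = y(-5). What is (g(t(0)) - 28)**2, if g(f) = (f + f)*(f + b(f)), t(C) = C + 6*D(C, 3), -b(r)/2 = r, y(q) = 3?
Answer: 456976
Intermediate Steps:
D(Q, U) = 3
b(r) = -2*r
t(C) = 18 + C (t(C) = C + 6*3 = C + 18 = 18 + C)
g(f) = -2*f**2 (g(f) = (f + f)*(f - 2*f) = (2*f)*(-f) = -2*f**2)
(g(t(0)) - 28)**2 = (-2*(18 + 0)**2 - 28)**2 = (-2*18**2 - 28)**2 = (-2*324 - 28)**2 = (-648 - 28)**2 = (-676)**2 = 456976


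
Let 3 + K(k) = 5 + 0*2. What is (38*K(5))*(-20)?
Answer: -1520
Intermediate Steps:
K(k) = 2 (K(k) = -3 + (5 + 0*2) = -3 + (5 + 0) = -3 + 5 = 2)
(38*K(5))*(-20) = (38*2)*(-20) = 76*(-20) = -1520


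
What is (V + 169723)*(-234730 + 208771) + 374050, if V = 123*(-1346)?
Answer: -107745185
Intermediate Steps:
V = -165558
(V + 169723)*(-234730 + 208771) + 374050 = (-165558 + 169723)*(-234730 + 208771) + 374050 = 4165*(-25959) + 374050 = -108119235 + 374050 = -107745185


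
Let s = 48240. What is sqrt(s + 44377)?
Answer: sqrt(92617) ≈ 304.33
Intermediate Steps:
sqrt(s + 44377) = sqrt(48240 + 44377) = sqrt(92617)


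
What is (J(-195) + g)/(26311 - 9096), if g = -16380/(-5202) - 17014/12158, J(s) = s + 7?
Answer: -327210861/30243845665 ≈ -0.010819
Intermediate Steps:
J(s) = 7 + s
g = 3073367/1756831 (g = -16380*(-1/5202) - 17014*1/12158 = 910/289 - 8507/6079 = 3073367/1756831 ≈ 1.7494)
(J(-195) + g)/(26311 - 9096) = ((7 - 195) + 3073367/1756831)/(26311 - 9096) = (-188 + 3073367/1756831)/17215 = -327210861/1756831*1/17215 = -327210861/30243845665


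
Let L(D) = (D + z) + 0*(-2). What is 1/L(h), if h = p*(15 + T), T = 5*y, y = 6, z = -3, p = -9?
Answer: -1/408 ≈ -0.0024510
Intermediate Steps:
T = 30 (T = 5*6 = 30)
h = -405 (h = -9*(15 + 30) = -9*45 = -405)
L(D) = -3 + D (L(D) = (D - 3) + 0*(-2) = (-3 + D) + 0 = -3 + D)
1/L(h) = 1/(-3 - 405) = 1/(-408) = -1/408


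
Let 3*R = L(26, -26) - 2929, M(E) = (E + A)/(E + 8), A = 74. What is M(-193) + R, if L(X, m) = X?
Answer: -536698/555 ≈ -967.02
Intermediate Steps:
M(E) = (74 + E)/(8 + E) (M(E) = (E + 74)/(E + 8) = (74 + E)/(8 + E))
R = -2903/3 (R = (26 - 2929)/3 = (1/3)*(-2903) = -2903/3 ≈ -967.67)
M(-193) + R = (74 - 193)/(8 - 193) - 2903/3 = -119/(-185) - 2903/3 = -1/185*(-119) - 2903/3 = 119/185 - 2903/3 = -536698/555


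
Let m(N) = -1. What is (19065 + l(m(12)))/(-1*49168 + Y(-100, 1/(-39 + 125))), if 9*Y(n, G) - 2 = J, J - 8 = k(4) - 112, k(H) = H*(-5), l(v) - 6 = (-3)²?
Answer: -85860/221317 ≈ -0.38795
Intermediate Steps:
l(v) = 15 (l(v) = 6 + (-3)² = 6 + 9 = 15)
k(H) = -5*H
J = -124 (J = 8 + (-5*4 - 112) = 8 + (-20 - 112) = 8 - 132 = -124)
Y(n, G) = -122/9 (Y(n, G) = 2/9 + (⅑)*(-124) = 2/9 - 124/9 = -122/9)
(19065 + l(m(12)))/(-1*49168 + Y(-100, 1/(-39 + 125))) = (19065 + 15)/(-1*49168 - 122/9) = 19080/(-49168 - 122/9) = 19080/(-442634/9) = 19080*(-9/442634) = -85860/221317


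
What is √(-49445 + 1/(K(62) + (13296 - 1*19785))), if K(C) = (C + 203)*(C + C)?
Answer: I*√34385518572874/26371 ≈ 222.36*I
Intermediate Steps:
K(C) = 2*C*(203 + C) (K(C) = (203 + C)*(2*C) = 2*C*(203 + C))
√(-49445 + 1/(K(62) + (13296 - 1*19785))) = √(-49445 + 1/(2*62*(203 + 62) + (13296 - 1*19785))) = √(-49445 + 1/(2*62*265 + (13296 - 19785))) = √(-49445 + 1/(32860 - 6489)) = √(-49445 + 1/26371) = √(-1303914094/26371) = I*√34385518572874/26371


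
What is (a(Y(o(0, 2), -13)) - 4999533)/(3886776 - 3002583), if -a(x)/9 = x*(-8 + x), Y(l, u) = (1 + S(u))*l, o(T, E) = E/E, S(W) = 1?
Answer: -1666475/294731 ≈ -5.6542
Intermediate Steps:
o(T, E) = 1
Y(l, u) = 2*l (Y(l, u) = (1 + 1)*l = 2*l)
a(x) = -9*x*(-8 + x)
(a(Y(o(0, 2), -13)) - 4999533)/(3886776 - 3002583) = (9*(2*1)*(8 - 2) - 4999533)/(3886776 - 3002583) = (9*2*(8 - 1*2) - 4999533)/884193 = (9*2*(8 - 2) - 4999533)*(1/884193) = (9*2*6 - 4999533)*(1/884193) = (108 - 4999533)*(1/884193) = -4999425*1/884193 = -1666475/294731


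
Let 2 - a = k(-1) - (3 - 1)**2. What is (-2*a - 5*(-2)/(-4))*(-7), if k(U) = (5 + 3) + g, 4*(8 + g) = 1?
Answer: 98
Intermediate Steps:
g = -31/4 (g = -8 + (1/4)*1 = -8 + 1/4 = -31/4 ≈ -7.7500)
k(U) = 1/4 (k(U) = (5 + 3) - 31/4 = 8 - 31/4 = 1/4)
a = 23/4 (a = 2 - (1/4 - (3 - 1)**2) = 2 - (1/4 - 1*2**2) = 2 - (1/4 - 1*4) = 2 - (1/4 - 4) = 2 - 1*(-15/4) = 2 + 15/4 = 23/4 ≈ 5.7500)
(-2*a - 5*(-2)/(-4))*(-7) = (-2*23/4 - 5*(-2)/(-4))*(-7) = (-23/2 + 10*(-1/4))*(-7) = (-23/2 - 5/2)*(-7) = -14*(-7) = 98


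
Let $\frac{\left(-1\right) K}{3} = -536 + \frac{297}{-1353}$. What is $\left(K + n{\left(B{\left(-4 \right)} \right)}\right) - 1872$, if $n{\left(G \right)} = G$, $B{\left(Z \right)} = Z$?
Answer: $- \frac{10961}{41} \approx -267.34$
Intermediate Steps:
$K = \frac{65955}{41}$ ($K = - 3 \left(-536 + \frac{297}{-1353}\right) = - 3 \left(-536 + 297 \left(- \frac{1}{1353}\right)\right) = - 3 \left(-536 - \frac{9}{41}\right) = \left(-3\right) \left(- \frac{21985}{41}\right) = \frac{65955}{41} \approx 1608.7$)
$\left(K + n{\left(B{\left(-4 \right)} \right)}\right) - 1872 = \left(\frac{65955}{41} - 4\right) - 1872 = \frac{65791}{41} - 1872 = - \frac{10961}{41}$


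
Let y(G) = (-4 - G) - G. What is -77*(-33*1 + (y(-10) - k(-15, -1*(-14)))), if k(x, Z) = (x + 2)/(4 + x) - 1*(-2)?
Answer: 1554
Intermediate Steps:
y(G) = -4 - 2*G
k(x, Z) = 2 + (2 + x)/(4 + x) (k(x, Z) = (2 + x)/(4 + x) + 2 = 2 + (2 + x)/(4 + x))
-77*(-33*1 + (y(-10) - k(-15, -1*(-14)))) = -77*(-33*1 + ((-4 - 2*(-10)) - (10 + 3*(-15))/(4 - 15))) = -77*(-33 + ((-4 + 20) - (10 - 45)/(-11))) = -77*(-33 + (16 - (-1)*(-35)/11)) = -77*(-33 + (16 - 1*35/11)) = -77*(-33 + (16 - 35/11)) = -77*(-33 + 141/11) = -77*(-222/11) = 1554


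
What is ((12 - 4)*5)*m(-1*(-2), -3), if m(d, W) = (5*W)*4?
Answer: -2400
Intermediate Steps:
m(d, W) = 20*W
((12 - 4)*5)*m(-1*(-2), -3) = ((12 - 4)*5)*(20*(-3)) = (8*5)*(-60) = 40*(-60) = -2400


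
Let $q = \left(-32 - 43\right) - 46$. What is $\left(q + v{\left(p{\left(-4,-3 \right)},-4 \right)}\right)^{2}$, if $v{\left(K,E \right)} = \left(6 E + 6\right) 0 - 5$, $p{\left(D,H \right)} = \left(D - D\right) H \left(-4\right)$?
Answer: $15876$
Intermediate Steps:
$p{\left(D,H \right)} = 0$ ($p{\left(D,H \right)} = 0 H \left(-4\right) = 0 \left(-4\right) = 0$)
$v{\left(K,E \right)} = -5$ ($v{\left(K,E \right)} = \left(6 + 6 E\right) 0 - 5 = 0 - 5 = -5$)
$q = -121$ ($q = -75 - 46 = -121$)
$\left(q + v{\left(p{\left(-4,-3 \right)},-4 \right)}\right)^{2} = \left(-121 - 5\right)^{2} = \left(-126\right)^{2} = 15876$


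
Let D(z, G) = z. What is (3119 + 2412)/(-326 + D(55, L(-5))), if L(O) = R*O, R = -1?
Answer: -5531/271 ≈ -20.410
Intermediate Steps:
L(O) = -O
(3119 + 2412)/(-326 + D(55, L(-5))) = (3119 + 2412)/(-326 + 55) = 5531/(-271) = 5531*(-1/271) = -5531/271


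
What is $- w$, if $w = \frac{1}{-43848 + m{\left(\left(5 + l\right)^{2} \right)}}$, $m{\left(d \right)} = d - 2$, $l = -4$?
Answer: $\frac{1}{43849} \approx 2.2806 \cdot 10^{-5}$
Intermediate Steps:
$m{\left(d \right)} = -2 + d$
$w = - \frac{1}{43849}$ ($w = \frac{1}{-43848 - \left(2 - \left(5 - 4\right)^{2}\right)} = \frac{1}{-43848 - \left(2 - 1^{2}\right)} = \frac{1}{-43848 + \left(-2 + 1\right)} = \frac{1}{-43848 - 1} = \frac{1}{-43849} = - \frac{1}{43849} \approx -2.2806 \cdot 10^{-5}$)
$- w = \left(-1\right) \left(- \frac{1}{43849}\right) = \frac{1}{43849}$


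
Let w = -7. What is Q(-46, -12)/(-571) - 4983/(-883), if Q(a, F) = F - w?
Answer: 2849708/504193 ≈ 5.6520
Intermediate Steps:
Q(a, F) = 7 + F (Q(a, F) = F - 1*(-7) = F + 7 = 7 + F)
Q(-46, -12)/(-571) - 4983/(-883) = (7 - 12)/(-571) - 4983/(-883) = -5*(-1/571) - 4983*(-1/883) = 5/571 + 4983/883 = 2849708/504193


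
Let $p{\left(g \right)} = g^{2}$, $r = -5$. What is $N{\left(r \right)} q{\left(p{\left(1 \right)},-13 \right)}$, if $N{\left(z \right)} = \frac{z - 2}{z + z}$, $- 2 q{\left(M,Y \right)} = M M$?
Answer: $- \frac{7}{20} \approx -0.35$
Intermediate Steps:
$q{\left(M,Y \right)} = - \frac{M^{2}}{2}$ ($q{\left(M,Y \right)} = - \frac{M M}{2} = - \frac{M^{2}}{2}$)
$N{\left(z \right)} = \frac{-2 + z}{2 z}$
$N{\left(r \right)} q{\left(p{\left(1 \right)},-13 \right)} = \frac{-2 - 5}{2 \left(-5\right)} \left(- \frac{\left(1^{2}\right)^{2}}{2}\right) = \frac{1}{2} \left(- \frac{1}{5}\right) \left(-7\right) \left(- \frac{1^{2}}{2}\right) = \frac{7 \left(\left(- \frac{1}{2}\right) 1\right)}{10} = \frac{7}{10} \left(- \frac{1}{2}\right) = - \frac{7}{20}$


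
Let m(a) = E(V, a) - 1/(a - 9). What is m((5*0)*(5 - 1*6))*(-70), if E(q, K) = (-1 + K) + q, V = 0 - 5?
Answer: 3710/9 ≈ 412.22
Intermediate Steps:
V = -5
E(q, K) = -1 + K + q
m(a) = -6 + a - 1/(-9 + a) (m(a) = (-1 + a - 5) - 1/(a - 9) = (-6 + a) - 1/(-9 + a) = -6 + a - 1/(-9 + a))
m((5*0)*(5 - 1*6))*(-70) = ((53 + ((5*0)*(5 - 1*6))**2 - 15*5*0*(5 - 1*6))/(-9 + (5*0)*(5 - 1*6)))*(-70) = ((53 + (0*(5 - 6))**2 - 0*(5 - 6))/(-9 + 0*(5 - 6)))*(-70) = ((53 + (0*(-1))**2 - 0*(-1))/(-9 + 0*(-1)))*(-70) = ((53 + 0**2 - 15*0)/(-9 + 0))*(-70) = ((53 + 0 + 0)/(-9))*(-70) = -1/9*53*(-70) = -53/9*(-70) = 3710/9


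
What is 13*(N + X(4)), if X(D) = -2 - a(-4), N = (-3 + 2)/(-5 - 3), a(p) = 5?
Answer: -715/8 ≈ -89.375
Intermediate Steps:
N = ⅛ (N = -1/(-8) = -1*(-⅛) = ⅛ ≈ 0.12500)
X(D) = -7 (X(D) = -2 - 1*5 = -2 - 5 = -7)
13*(N + X(4)) = 13*(⅛ - 7) = 13*(-55/8) = -715/8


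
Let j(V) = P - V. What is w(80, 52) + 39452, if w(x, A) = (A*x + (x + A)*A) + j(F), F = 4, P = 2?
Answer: 50474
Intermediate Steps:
j(V) = 2 - V
w(x, A) = -2 + A*x + A*(A + x) (w(x, A) = (A*x + (x + A)*A) + (2 - 1*4) = (A*x + (A + x)*A) + (2 - 4) = (A*x + A*(A + x)) - 2 = -2 + A*x + A*(A + x))
w(80, 52) + 39452 = (-2 + 52**2 + 2*52*80) + 39452 = (-2 + 2704 + 8320) + 39452 = 11022 + 39452 = 50474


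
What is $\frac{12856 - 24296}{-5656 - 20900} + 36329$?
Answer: $\frac{241191091}{6639} \approx 36329.0$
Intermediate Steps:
$\frac{12856 - 24296}{-5656 - 20900} + 36329 = - \frac{11440}{-26556} + 36329 = \left(-11440\right) \left(- \frac{1}{26556}\right) + 36329 = \frac{2860}{6639} + 36329 = \frac{241191091}{6639}$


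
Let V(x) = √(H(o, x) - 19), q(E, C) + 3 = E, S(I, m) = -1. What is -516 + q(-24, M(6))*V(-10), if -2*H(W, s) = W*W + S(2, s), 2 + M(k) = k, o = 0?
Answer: -516 - 27*I*√74/2 ≈ -516.0 - 116.13*I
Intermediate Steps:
M(k) = -2 + k
q(E, C) = -3 + E
H(W, s) = ½ - W²/2 (H(W, s) = -(W*W - 1)/2 = -(W² - 1)/2 = -(-1 + W²)/2 = ½ - W²/2)
V(x) = I*√74/2 (V(x) = √((½ - ½*0²) - 19) = √((½ - ½*0) - 19) = √((½ + 0) - 19) = √(½ - 19) = √(-37/2) = I*√74/2)
-516 + q(-24, M(6))*V(-10) = -516 + (-3 - 24)*(I*√74/2) = -516 - 27*I*√74/2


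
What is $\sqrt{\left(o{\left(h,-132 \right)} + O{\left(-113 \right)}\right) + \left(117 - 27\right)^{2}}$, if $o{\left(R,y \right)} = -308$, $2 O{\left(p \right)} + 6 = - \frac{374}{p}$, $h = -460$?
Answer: $\frac{6 \sqrt{2763302}}{113} \approx 88.265$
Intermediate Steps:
$O{\left(p \right)} = -3 - \frac{187}{p}$ ($O{\left(p \right)} = -3 + \frac{\left(-374\right) \frac{1}{p}}{2} = -3 - \frac{187}{p}$)
$\sqrt{\left(o{\left(h,-132 \right)} + O{\left(-113 \right)}\right) + \left(117 - 27\right)^{2}} = \sqrt{\left(-308 - \left(3 + \frac{187}{-113}\right)\right) + \left(117 - 27\right)^{2}} = \sqrt{\left(-308 - \frac{152}{113}\right) + 90^{2}} = \sqrt{\left(-308 + \left(-3 + \frac{187}{113}\right)\right) + 8100} = \sqrt{\left(-308 - \frac{152}{113}\right) + 8100} = \sqrt{- \frac{34956}{113} + 8100} = \sqrt{\frac{880344}{113}} = \frac{6 \sqrt{2763302}}{113}$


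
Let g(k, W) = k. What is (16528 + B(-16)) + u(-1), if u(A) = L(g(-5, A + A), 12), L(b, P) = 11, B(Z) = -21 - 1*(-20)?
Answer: 16538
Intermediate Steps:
B(Z) = -1 (B(Z) = -21 + 20 = -1)
u(A) = 11
(16528 + B(-16)) + u(-1) = (16528 - 1) + 11 = 16527 + 11 = 16538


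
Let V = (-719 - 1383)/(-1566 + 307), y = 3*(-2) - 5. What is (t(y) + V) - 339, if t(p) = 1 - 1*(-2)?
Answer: -420922/1259 ≈ -334.33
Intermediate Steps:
y = -11 (y = -6 - 5 = -11)
t(p) = 3 (t(p) = 1 + 2 = 3)
V = 2102/1259 (V = -2102/(-1259) = -2102*(-1/1259) = 2102/1259 ≈ 1.6696)
(t(y) + V) - 339 = (3 + 2102/1259) - 339 = 5879/1259 - 339 = -420922/1259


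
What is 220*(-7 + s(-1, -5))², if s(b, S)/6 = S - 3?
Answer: 665500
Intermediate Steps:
s(b, S) = -18 + 6*S (s(b, S) = 6*(S - 3) = 6*(-3 + S) = -18 + 6*S)
220*(-7 + s(-1, -5))² = 220*(-7 + (-18 + 6*(-5)))² = 220*(-7 + (-18 - 30))² = 220*(-7 - 48)² = 220*(-55)² = 220*3025 = 665500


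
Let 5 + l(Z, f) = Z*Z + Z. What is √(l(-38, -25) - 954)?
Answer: √447 ≈ 21.142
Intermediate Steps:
l(Z, f) = -5 + Z + Z² (l(Z, f) = -5 + (Z*Z + Z) = -5 + (Z² + Z) = -5 + (Z + Z²) = -5 + Z + Z²)
√(l(-38, -25) - 954) = √((-5 - 38 + (-38)²) - 954) = √((-5 - 38 + 1444) - 954) = √(1401 - 954) = √447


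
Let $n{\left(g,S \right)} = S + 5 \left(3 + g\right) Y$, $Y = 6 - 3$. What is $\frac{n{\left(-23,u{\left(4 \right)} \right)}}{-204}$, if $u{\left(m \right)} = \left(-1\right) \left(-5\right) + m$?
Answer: $\frac{97}{68} \approx 1.4265$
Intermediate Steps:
$Y = 3$
$u{\left(m \right)} = 5 + m$
$n{\left(g,S \right)} = 45 + S + 15 g$ ($n{\left(g,S \right)} = S + 5 \left(3 + g\right) 3 = S + \left(15 + 5 g\right) 3 = S + \left(45 + 15 g\right) = 45 + S + 15 g$)
$\frac{n{\left(-23,u{\left(4 \right)} \right)}}{-204} = \frac{45 + \left(5 + 4\right) + 15 \left(-23\right)}{-204} = \left(45 + 9 - 345\right) \left(- \frac{1}{204}\right) = \left(-291\right) \left(- \frac{1}{204}\right) = \frac{97}{68}$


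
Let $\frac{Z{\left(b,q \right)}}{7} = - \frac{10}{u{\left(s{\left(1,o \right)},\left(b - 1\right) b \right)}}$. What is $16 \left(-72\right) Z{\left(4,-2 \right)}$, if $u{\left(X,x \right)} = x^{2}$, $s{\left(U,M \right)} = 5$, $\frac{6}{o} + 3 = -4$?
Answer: $560$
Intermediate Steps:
$o = - \frac{6}{7}$ ($o = \frac{6}{-3 - 4} = \frac{6}{-7} = 6 \left(- \frac{1}{7}\right) = - \frac{6}{7} \approx -0.85714$)
$Z{\left(b,q \right)} = - \frac{70}{b^{2} \left(-1 + b\right)^{2}}$ ($Z{\left(b,q \right)} = 7 \left(- \frac{10}{\left(\left(b - 1\right) b\right)^{2}}\right) = 7 \left(- \frac{10}{\left(\left(-1 + b\right) b\right)^{2}}\right) = 7 \left(- \frac{10}{\left(b \left(-1 + b\right)\right)^{2}}\right) = 7 \left(- \frac{10}{b^{2} \left(-1 + b\right)^{2}}\right) = - \frac{70}{b^{2} \left(-1 + b\right)^{2}}$)
$16 \left(-72\right) Z{\left(4,-2 \right)} = 16 \left(-72\right) \left(- \frac{70}{16 \left(-1 + 4\right)^{2}}\right) = - 1152 \left(\left(-70\right) \frac{1}{16} \cdot \frac{1}{9}\right) = \left(-1152\right) \left(- \frac{35}{72}\right) = 560$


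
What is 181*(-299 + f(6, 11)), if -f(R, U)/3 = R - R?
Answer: -54119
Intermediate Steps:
f(R, U) = 0 (f(R, U) = -3*(R - R) = -3*0 = 0)
181*(-299 + f(6, 11)) = 181*(-299 + 0) = 181*(-299) = -54119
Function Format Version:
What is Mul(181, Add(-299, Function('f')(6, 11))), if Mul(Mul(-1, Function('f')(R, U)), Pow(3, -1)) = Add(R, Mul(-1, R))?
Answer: -54119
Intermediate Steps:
Function('f')(R, U) = 0 (Function('f')(R, U) = Mul(-3, Add(R, Mul(-1, R))) = Mul(-3, 0) = 0)
Mul(181, Add(-299, Function('f')(6, 11))) = Mul(181, Add(-299, 0)) = Mul(181, -299) = -54119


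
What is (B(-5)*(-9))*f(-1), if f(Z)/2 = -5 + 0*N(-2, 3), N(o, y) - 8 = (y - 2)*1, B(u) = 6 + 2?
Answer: 720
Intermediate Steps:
B(u) = 8
N(o, y) = 6 + y (N(o, y) = 8 + (y - 2)*1 = 8 + (-2 + y)*1 = 8 + (-2 + y) = 6 + y)
f(Z) = -10 (f(Z) = 2*(-5 + 0*(6 + 3)) = 2*(-5 + 0*9) = 2*(-5 + 0) = 2*(-5) = -10)
(B(-5)*(-9))*f(-1) = (8*(-9))*(-10) = -72*(-10) = 720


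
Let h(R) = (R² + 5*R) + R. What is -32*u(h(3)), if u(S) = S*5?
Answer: -4320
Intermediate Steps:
h(R) = R² + 6*R
u(S) = 5*S
-32*u(h(3)) = -160*3*(6 + 3) = -160*3*9 = -160*27 = -32*135 = -4320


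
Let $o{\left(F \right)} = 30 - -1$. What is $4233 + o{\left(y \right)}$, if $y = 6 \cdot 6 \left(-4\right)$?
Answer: $4264$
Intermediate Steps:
$y = -144$ ($y = 36 \left(-4\right) = -144$)
$o{\left(F \right)} = 31$ ($o{\left(F \right)} = 30 + 1 = 31$)
$4233 + o{\left(y \right)} = 4233 + 31 = 4264$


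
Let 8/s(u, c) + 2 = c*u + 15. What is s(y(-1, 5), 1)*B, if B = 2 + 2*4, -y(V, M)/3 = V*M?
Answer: 20/7 ≈ 2.8571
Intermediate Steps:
y(V, M) = -3*M*V (y(V, M) = -3*V*M = -3*M*V)
s(u, c) = 8/(13 + c*u) (s(u, c) = 8/(-2 + (c*u + 15)) = 8/(-2 + (15 + c*u)) = 8/(13 + c*u))
B = 10 (B = 2 + 8 = 10)
s(y(-1, 5), 1)*B = (8/(13 + 1*(-3*5*(-1))))*10 = (8/(13 + 1*15))*10 = (8/(13 + 15))*10 = (8/28)*10 = (8*(1/28))*10 = (2/7)*10 = 20/7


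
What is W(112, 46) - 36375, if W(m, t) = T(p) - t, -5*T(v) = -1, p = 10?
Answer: -182104/5 ≈ -36421.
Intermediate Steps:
T(v) = ⅕ (T(v) = -⅕*(-1) = ⅕)
W(m, t) = ⅕ - t
W(112, 46) - 36375 = (⅕ - 1*46) - 36375 = (⅕ - 46) - 36375 = -229/5 - 36375 = -182104/5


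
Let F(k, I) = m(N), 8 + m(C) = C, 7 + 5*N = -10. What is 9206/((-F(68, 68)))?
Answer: 46030/57 ≈ 807.54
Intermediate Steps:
N = -17/5 (N = -7/5 + (1/5)*(-10) = -7/5 - 2 = -17/5 ≈ -3.4000)
m(C) = -8 + C
F(k, I) = -57/5 (F(k, I) = -8 - 17/5 = -57/5)
9206/((-F(68, 68))) = 9206/((-1*(-57/5))) = 9206/(57/5) = 9206*(5/57) = 46030/57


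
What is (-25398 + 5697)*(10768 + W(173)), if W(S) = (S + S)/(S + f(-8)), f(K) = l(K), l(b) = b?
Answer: -1060908402/5 ≈ -2.1218e+8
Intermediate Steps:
f(K) = K
W(S) = 2*S/(-8 + S) (W(S) = (S + S)/(S - 8) = (2*S)/(-8 + S) = 2*S/(-8 + S))
(-25398 + 5697)*(10768 + W(173)) = (-25398 + 5697)*(10768 + 2*173/(-8 + 173)) = -19701*(10768 + 2*173/165) = -19701*(10768 + 2*173*(1/165)) = -19701*(10768 + 346/165) = -19701*1777066/165 = -1060908402/5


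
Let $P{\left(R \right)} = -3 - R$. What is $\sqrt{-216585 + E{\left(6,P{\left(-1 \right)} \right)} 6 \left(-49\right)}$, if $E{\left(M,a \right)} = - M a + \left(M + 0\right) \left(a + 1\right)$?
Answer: $3 i \sqrt{24261} \approx 467.28 i$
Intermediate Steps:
$E{\left(M,a \right)} = M \left(1 + a\right) - M a$ ($E{\left(M,a \right)} = - M a + M \left(1 + a\right) = M \left(1 + a\right) - M a$)
$\sqrt{-216585 + E{\left(6,P{\left(-1 \right)} \right)} 6 \left(-49\right)} = \sqrt{-216585 + 6 \cdot 6 \left(-49\right)} = \sqrt{-216585 + 36 \left(-49\right)} = \sqrt{-216585 - 1764} = \sqrt{-218349} = 3 i \sqrt{24261}$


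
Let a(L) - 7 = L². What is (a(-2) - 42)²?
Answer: 961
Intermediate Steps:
a(L) = 7 + L²
(a(-2) - 42)² = ((7 + (-2)²) - 42)² = ((7 + 4) - 42)² = (11 - 42)² = (-31)² = 961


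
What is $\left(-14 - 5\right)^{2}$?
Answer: $361$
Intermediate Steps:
$\left(-14 - 5\right)^{2} = \left(-19\right)^{2} = 361$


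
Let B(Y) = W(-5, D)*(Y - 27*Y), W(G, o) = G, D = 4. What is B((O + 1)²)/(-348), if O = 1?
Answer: -130/87 ≈ -1.4943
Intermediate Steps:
B(Y) = 130*Y (B(Y) = -5*(Y - 27*Y) = -(-130)*Y = 130*Y)
B((O + 1)²)/(-348) = (130*(1 + 1)²)/(-348) = (130*2²)*(-1/348) = (130*4)*(-1/348) = 520*(-1/348) = -130/87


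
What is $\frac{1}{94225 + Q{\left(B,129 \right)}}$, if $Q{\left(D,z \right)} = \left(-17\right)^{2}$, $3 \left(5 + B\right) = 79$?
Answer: $\frac{1}{94514} \approx 1.058 \cdot 10^{-5}$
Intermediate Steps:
$B = \frac{64}{3}$ ($B = -5 + \frac{1}{3} \cdot 79 = -5 + \frac{79}{3} = \frac{64}{3} \approx 21.333$)
$Q{\left(D,z \right)} = 289$
$\frac{1}{94225 + Q{\left(B,129 \right)}} = \frac{1}{94225 + 289} = \frac{1}{94514}$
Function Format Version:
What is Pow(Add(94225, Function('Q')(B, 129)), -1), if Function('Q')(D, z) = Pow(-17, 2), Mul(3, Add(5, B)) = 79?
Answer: Rational(1, 94514) ≈ 1.0580e-5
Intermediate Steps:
B = Rational(64, 3) (B = Add(-5, Mul(Rational(1, 3), 79)) = Add(-5, Rational(79, 3)) = Rational(64, 3) ≈ 21.333)
Function('Q')(D, z) = 289
Pow(Add(94225, Function('Q')(B, 129)), -1) = Pow(Add(94225, 289), -1) = Pow(94514, -1) = Rational(1, 94514)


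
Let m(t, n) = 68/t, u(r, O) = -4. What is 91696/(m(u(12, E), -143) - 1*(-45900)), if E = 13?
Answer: 91696/45883 ≈ 1.9985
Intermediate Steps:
91696/(m(u(12, E), -143) - 1*(-45900)) = 91696/(68/(-4) - 1*(-45900)) = 91696/(68*(-¼) + 45900) = 91696/(-17 + 45900) = 91696/45883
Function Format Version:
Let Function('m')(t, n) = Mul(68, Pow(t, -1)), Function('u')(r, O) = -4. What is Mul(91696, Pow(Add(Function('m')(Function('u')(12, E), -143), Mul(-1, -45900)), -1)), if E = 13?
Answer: Rational(91696, 45883) ≈ 1.9985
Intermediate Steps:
Mul(91696, Pow(Add(Function('m')(Function('u')(12, E), -143), Mul(-1, -45900)), -1)) = Mul(91696, Pow(Add(Mul(68, Pow(-4, -1)), Mul(-1, -45900)), -1)) = Mul(91696, Pow(Add(Mul(68, Rational(-1, 4)), 45900), -1)) = Mul(91696, Pow(Add(-17, 45900), -1)) = Mul(91696, Pow(45883, -1)) = Mul(91696, Rational(1, 45883)) = Rational(91696, 45883)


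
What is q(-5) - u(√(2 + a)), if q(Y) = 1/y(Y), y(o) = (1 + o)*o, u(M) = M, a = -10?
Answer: 1/20 - 2*I*√2 ≈ 0.05 - 2.8284*I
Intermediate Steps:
y(o) = o*(1 + o)
q(Y) = 1/(Y*(1 + Y))
q(-5) - u(√(2 + a)) = 1/((-5)*(1 - 5)) - √(2 - 10) = -⅕/(-4) - √(-8) = -⅕*(-¼) - 2*I*√2 = 1/20 - 2*I*√2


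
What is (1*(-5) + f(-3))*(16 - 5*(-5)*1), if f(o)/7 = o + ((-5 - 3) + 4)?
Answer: -2214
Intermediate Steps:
f(o) = -28 + 7*o (f(o) = 7*(o + ((-5 - 3) + 4)) = 7*(o + (-8 + 4)) = 7*(o - 4) = 7*(-4 + o) = -28 + 7*o)
(1*(-5) + f(-3))*(16 - 5*(-5)*1) = (1*(-5) + (-28 + 7*(-3)))*(16 - 5*(-5)*1) = (-5 + (-28 - 21))*(16 + 25*1) = (-5 - 49)*(16 + 25) = -54*41 = -2214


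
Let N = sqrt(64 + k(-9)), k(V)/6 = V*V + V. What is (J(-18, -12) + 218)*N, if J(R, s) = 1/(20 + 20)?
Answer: 8721*sqrt(31)/10 ≈ 4855.6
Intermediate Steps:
k(V) = 6*V + 6*V**2 (k(V) = 6*(V*V + V) = 6*(V**2 + V) = 6*(V + V**2) = 6*V + 6*V**2)
N = 4*sqrt(31) (N = sqrt(64 + 6*(-9)*(1 - 9)) = sqrt(64 + 6*(-9)*(-8)) = sqrt(64 + 432) = sqrt(496) = 4*sqrt(31) ≈ 22.271)
J(R, s) = 1/40
(J(-18, -12) + 218)*N = (1/40 + 218)*(4*sqrt(31)) = 8721*(4*sqrt(31))/40 = 8721*sqrt(31)/10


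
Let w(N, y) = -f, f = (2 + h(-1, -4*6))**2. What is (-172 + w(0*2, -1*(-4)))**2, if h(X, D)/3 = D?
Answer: 25725184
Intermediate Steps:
h(X, D) = 3*D
f = 4900 (f = (2 + 3*(-4*6))**2 = (2 + 3*(-24))**2 = (2 - 72)**2 = (-70)**2 = 4900)
w(N, y) = -4900 (w(N, y) = -1*4900 = -4900)
(-172 + w(0*2, -1*(-4)))**2 = (-172 - 4900)**2 = (-5072)**2 = 25725184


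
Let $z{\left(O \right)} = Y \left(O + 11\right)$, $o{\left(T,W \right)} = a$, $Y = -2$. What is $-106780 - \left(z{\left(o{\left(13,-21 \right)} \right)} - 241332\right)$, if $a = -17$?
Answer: $134540$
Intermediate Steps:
$o{\left(T,W \right)} = -17$
$z{\left(O \right)} = -22 - 2 O$ ($z{\left(O \right)} = - 2 \left(O + 11\right) = - 2 \left(11 + O\right) = -22 - 2 O$)
$-106780 - \left(z{\left(o{\left(13,-21 \right)} \right)} - 241332\right) = -106780 - \left(\left(-22 - -34\right) - 241332\right) = -106780 - \left(\left(-22 + 34\right) - 241332\right) = -106780 - \left(12 - 241332\right) = -106780 - -241320 = -106780 + 241320 = 134540$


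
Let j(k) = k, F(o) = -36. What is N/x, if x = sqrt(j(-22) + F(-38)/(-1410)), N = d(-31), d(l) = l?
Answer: 31*I*sqrt(303385)/2582 ≈ 6.6131*I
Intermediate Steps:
N = -31
x = 2*I*sqrt(303385)/235 (x = sqrt(-22 - 36/(-1410)) = sqrt(-22 - 36*(-1/1410)) = sqrt(-22 + 6/235) = sqrt(-5164/235) = 2*I*sqrt(303385)/235 ≈ 4.6877*I)
N/x = -31*(-I*sqrt(303385)/2582) = -(-31)*I*sqrt(303385)/2582 = 31*I*sqrt(303385)/2582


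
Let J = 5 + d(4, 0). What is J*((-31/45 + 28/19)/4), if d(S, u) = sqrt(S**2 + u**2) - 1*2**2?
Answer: 671/684 ≈ 0.98099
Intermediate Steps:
d(S, u) = -4 + sqrt(S**2 + u**2) (d(S, u) = sqrt(S**2 + u**2) - 1*4 = sqrt(S**2 + u**2) - 4 = -4 + sqrt(S**2 + u**2))
J = 5 (J = 5 + (-4 + sqrt(4**2 + 0**2)) = 5 + (-4 + sqrt(16 + 0)) = 5 + (-4 + sqrt(16)) = 5 + (-4 + 4) = 5 + 0 = 5)
J*((-31/45 + 28/19)/4) = 5*((-31/45 + 28/19)/4) = 5*((-31*1/45 + 28*(1/19))*(1/4)) = 5*((-31/45 + 28/19)*(1/4)) = 5*((671/855)*(1/4)) = 5*(671/3420) = 671/684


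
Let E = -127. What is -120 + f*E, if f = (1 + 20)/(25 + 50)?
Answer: -3889/25 ≈ -155.56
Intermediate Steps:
f = 7/25 (f = 21/75 = 21*(1/75) = 7/25 ≈ 0.28000)
-120 + f*E = -120 + (7/25)*(-127) = -120 - 889/25 = -3889/25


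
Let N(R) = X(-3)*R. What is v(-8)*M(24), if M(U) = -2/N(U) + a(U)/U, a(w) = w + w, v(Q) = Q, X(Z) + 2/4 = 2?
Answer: -140/9 ≈ -15.556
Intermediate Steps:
X(Z) = 3/2 (X(Z) = -1/2 + 2 = 3/2)
N(R) = 3*R/2
a(w) = 2*w
M(U) = 2 - 4/(3*U) (M(U) = -2*2/(3*U) + (2*U)/U = -4/(3*U) + 2 = 2 - 4/(3*U))
v(-8)*M(24) = -8*(2 - 4/3/24) = -8*(2 - 4/3*1/24) = -8*(2 - 1/18) = -8*35/18 = -140/9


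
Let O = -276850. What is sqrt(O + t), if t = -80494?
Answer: 4*I*sqrt(22334) ≈ 597.78*I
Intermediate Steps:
sqrt(O + t) = sqrt(-276850 - 80494) = sqrt(-357344) = 4*I*sqrt(22334)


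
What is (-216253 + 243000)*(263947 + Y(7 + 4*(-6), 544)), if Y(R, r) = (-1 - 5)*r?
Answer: 6972488201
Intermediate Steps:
Y(R, r) = -6*r
(-216253 + 243000)*(263947 + Y(7 + 4*(-6), 544)) = (-216253 + 243000)*(263947 - 6*544) = 26747*(263947 - 3264) = 26747*260683 = 6972488201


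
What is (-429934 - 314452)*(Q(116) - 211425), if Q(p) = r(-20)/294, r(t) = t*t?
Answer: 23134977200150/147 ≈ 1.5738e+11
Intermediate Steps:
r(t) = t²
Q(p) = 200/147 (Q(p) = (-20)²/294 = 400*(1/294) = 200/147)
(-429934 - 314452)*(Q(116) - 211425) = (-429934 - 314452)*(200/147 - 211425) = -744386*(-31079275/147) = 23134977200150/147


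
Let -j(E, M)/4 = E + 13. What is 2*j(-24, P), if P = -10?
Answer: 88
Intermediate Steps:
j(E, M) = -52 - 4*E (j(E, M) = -4*(E + 13) = -4*(13 + E) = -52 - 4*E)
2*j(-24, P) = 2*(-52 - 4*(-24)) = 2*(-52 + 96) = 2*44 = 88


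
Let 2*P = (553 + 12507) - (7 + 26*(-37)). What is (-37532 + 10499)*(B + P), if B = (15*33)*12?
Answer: -700019535/2 ≈ -3.5001e+8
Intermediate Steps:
B = 5940 (B = 495*12 = 5940)
P = 14015/2 (P = ((553 + 12507) - (7 + 26*(-37)))/2 = (13060 - (7 - 962))/2 = (13060 - 1*(-955))/2 = (13060 + 955)/2 = (½)*14015 = 14015/2 ≈ 7007.5)
(-37532 + 10499)*(B + P) = (-37532 + 10499)*(5940 + 14015/2) = -27033*25895/2 = -700019535/2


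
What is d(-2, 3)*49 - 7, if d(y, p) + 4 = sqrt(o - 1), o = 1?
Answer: -203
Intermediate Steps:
d(y, p) = -4 (d(y, p) = -4 + sqrt(1 - 1) = -4 + sqrt(0) = -4 + 0 = -4)
d(-2, 3)*49 - 7 = -4*49 - 7 = -196 - 7 = -203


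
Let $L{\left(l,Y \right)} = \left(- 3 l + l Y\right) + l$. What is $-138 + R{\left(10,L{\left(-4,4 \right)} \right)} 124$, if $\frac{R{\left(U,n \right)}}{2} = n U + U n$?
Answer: $-39818$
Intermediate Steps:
$L{\left(l,Y \right)} = - 2 l + Y l$ ($L{\left(l,Y \right)} = \left(- 3 l + Y l\right) + l = - 2 l + Y l$)
$R{\left(U,n \right)} = 4 U n$ ($R{\left(U,n \right)} = 2 \left(n U + U n\right) = 2 \left(U n + U n\right) = 2 \cdot 2 U n = 4 U n$)
$-138 + R{\left(10,L{\left(-4,4 \right)} \right)} 124 = -138 + 4 \cdot 10 \left(- 4 \left(-2 + 4\right)\right) 124 = -138 + 4 \cdot 10 \left(\left(-4\right) 2\right) 124 = -138 + 4 \cdot 10 \left(-8\right) 124 = -138 - 39680 = -39818$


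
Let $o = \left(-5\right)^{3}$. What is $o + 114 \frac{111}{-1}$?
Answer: $-12779$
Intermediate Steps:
$o = -125$
$o + 114 \frac{111}{-1} = -125 + 114 \frac{111}{-1} = -125 + 114 \cdot 111 \left(-1\right) = -125 + 114 \left(-111\right) = -125 - 12654 = -12779$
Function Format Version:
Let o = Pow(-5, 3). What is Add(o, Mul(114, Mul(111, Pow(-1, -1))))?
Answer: -12779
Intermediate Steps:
o = -125
Add(o, Mul(114, Mul(111, Pow(-1, -1)))) = Add(-125, Mul(114, Mul(111, Pow(-1, -1)))) = Add(-125, Mul(114, Mul(111, -1))) = Add(-125, Mul(114, -111)) = Add(-125, -12654) = -12779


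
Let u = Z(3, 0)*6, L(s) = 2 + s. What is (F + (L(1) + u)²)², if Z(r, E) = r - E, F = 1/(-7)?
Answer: 9523396/49 ≈ 1.9436e+5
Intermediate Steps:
F = -⅐ ≈ -0.14286
u = 18 (u = (3 - 1*0)*6 = (3 + 0)*6 = 3*6 = 18)
(F + (L(1) + u)²)² = (-⅐ + ((2 + 1) + 18)²)² = (-⅐ + (3 + 18)²)² = (-⅐ + 21²)² = (-⅐ + 441)² = (3086/7)² = 9523396/49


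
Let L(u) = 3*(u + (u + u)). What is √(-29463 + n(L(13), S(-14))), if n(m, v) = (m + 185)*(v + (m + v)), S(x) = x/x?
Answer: 5*√259 ≈ 80.467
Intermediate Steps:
S(x) = 1
L(u) = 9*u (L(u) = 3*(u + 2*u) = 3*(3*u) = 9*u)
n(m, v) = (185 + m)*(m + 2*v)
√(-29463 + n(L(13), S(-14))) = √(-29463 + ((9*13)² + 185*(9*13) + 370*1 + 2*(9*13)*1)) = √(-29463 + (117² + 185*117 + 370 + 2*117*1)) = √(-29463 + (13689 + 21645 + 370 + 234)) = √(-29463 + 35938) = √6475 = 5*√259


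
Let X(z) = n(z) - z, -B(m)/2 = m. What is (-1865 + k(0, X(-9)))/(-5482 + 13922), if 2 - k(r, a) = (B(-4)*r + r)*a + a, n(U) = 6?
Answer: -939/4220 ≈ -0.22251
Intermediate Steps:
B(m) = -2*m
X(z) = 6 - z
k(r, a) = 2 - a - 9*a*r (k(r, a) = 2 - (((-2*(-4))*r + r)*a + a) = 2 - ((8*r + r)*a + a) = 2 - ((9*r)*a + a) = 2 - (9*a*r + a) = 2 - (a + 9*a*r) = 2 + (-a - 9*a*r) = 2 - a - 9*a*r)
(-1865 + k(0, X(-9)))/(-5482 + 13922) = (-1865 + (2 - (6 - 1*(-9)) - 9*(6 - 1*(-9))*0))/(-5482 + 13922) = (-1865 + (2 - (6 + 9) - 9*(6 + 9)*0))/8440 = (-1865 + (2 - 1*15 - 9*15*0))*(1/8440) = (-1865 + (2 - 15 + 0))*(1/8440) = (-1865 - 13)*(1/8440) = -1878*1/8440 = -939/4220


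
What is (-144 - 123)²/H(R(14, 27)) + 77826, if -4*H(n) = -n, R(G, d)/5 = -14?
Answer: 2581332/35 ≈ 73752.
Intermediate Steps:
R(G, d) = -70 (R(G, d) = 5*(-14) = -70)
H(n) = n/4 (H(n) = -(-1)*n/4 = n/4)
(-144 - 123)²/H(R(14, 27)) + 77826 = (-144 - 123)²/(((¼)*(-70))) + 77826 = (-267)²/(-35/2) + 77826 = 71289*(-2/35) + 77826 = -142578/35 + 77826 = 2581332/35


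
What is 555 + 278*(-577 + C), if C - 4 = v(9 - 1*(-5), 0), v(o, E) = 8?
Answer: -156515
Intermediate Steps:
C = 12 (C = 4 + 8 = 12)
555 + 278*(-577 + C) = 555 + 278*(-577 + 12) = 555 + 278*(-565) = 555 - 157070 = -156515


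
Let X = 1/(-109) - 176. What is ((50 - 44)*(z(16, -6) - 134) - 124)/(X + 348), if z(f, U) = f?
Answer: -90688/18747 ≈ -4.8375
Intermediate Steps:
X = -19185/109 (X = -1/109 - 176 = -19185/109 ≈ -176.01)
((50 - 44)*(z(16, -6) - 134) - 124)/(X + 348) = ((50 - 44)*(16 - 134) - 124)/(-19185/109 + 348) = (6*(-118) - 124)/(18747/109) = (-708 - 124)*(109/18747) = -832*109/18747 = -90688/18747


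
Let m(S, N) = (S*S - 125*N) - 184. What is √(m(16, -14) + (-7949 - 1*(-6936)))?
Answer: √809 ≈ 28.443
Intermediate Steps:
m(S, N) = -184 + S² - 125*N (m(S, N) = (S² - 125*N) - 184 = -184 + S² - 125*N)
√(m(16, -14) + (-7949 - 1*(-6936))) = √((-184 + 16² - 125*(-14)) + (-7949 - 1*(-6936))) = √((-184 + 256 + 1750) + (-7949 + 6936)) = √(1822 - 1013) = √809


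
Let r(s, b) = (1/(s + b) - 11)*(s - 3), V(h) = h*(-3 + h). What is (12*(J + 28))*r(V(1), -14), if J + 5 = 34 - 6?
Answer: 135405/4 ≈ 33851.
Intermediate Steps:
J = 23 (J = -5 + (34 - 6) = -5 + 28 = 23)
r(s, b) = (-11 + 1/(b + s))*(-3 + s) (r(s, b) = (1/(b + s) - 11)*(-3 + s) = (-11 + 1/(b + s))*(-3 + s))
(12*(J + 28))*r(V(1), -14) = (12*(23 + 28))*((-3 - 11*(-3 + 1)² + 33*(-14) + 34*(1*(-3 + 1)) - 11*(-14)*1*(-3 + 1))/(-14 + 1*(-3 + 1))) = (12*51)*((-3 - 11*(1*(-2))² - 462 + 34*(1*(-2)) - 11*(-14)*1*(-2))/(-14 + 1*(-2))) = 612*((-3 - 11*(-2)² - 462 + 34*(-2) - 11*(-14)*(-2))/(-14 - 2)) = 612*((-3 - 11*4 - 462 - 68 - 308)/(-16)) = 612*(-(-3 - 44 - 462 - 68 - 308)/16) = 612*(-1/16*(-885)) = 612*(885/16) = 135405/4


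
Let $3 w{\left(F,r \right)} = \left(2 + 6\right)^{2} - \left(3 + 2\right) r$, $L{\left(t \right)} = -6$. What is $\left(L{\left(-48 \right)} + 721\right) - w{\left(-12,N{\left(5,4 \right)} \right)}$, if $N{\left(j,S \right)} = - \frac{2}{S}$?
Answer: $\frac{4157}{6} \approx 692.83$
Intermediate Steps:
$w{\left(F,r \right)} = \frac{64}{3} - \frac{5 r}{3}$ ($w{\left(F,r \right)} = \frac{\left(2 + 6\right)^{2} - \left(3 + 2\right) r}{3} = \frac{8^{2} - 5 r}{3} = \frac{64 - 5 r}{3} = \frac{64}{3} - \frac{5 r}{3}$)
$\left(L{\left(-48 \right)} + 721\right) - w{\left(-12,N{\left(5,4 \right)} \right)} = \left(-6 + 721\right) - \left(\frac{64}{3} - \frac{5 \left(- \frac{2}{4}\right)}{3}\right) = 715 - \left(\frac{64}{3} - \frac{5 \left(\left(-2\right) \frac{1}{4}\right)}{3}\right) = 715 - \left(\frac{64}{3} - - \frac{5}{6}\right) = 715 - \left(\frac{64}{3} + \frac{5}{6}\right) = 715 - \frac{133}{6} = \frac{4157}{6}$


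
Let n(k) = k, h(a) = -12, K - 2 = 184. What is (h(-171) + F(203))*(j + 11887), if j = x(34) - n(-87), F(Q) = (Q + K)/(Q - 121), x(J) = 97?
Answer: -7182245/82 ≈ -87588.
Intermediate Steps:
K = 186 (K = 2 + 184 = 186)
F(Q) = (186 + Q)/(-121 + Q) (F(Q) = (Q + 186)/(Q - 121) = (186 + Q)/(-121 + Q))
j = 184 (j = 97 - 1*(-87) = 97 + 87 = 184)
(h(-171) + F(203))*(j + 11887) = (-12 + (186 + 203)/(-121 + 203))*(184 + 11887) = (-12 + 389/82)*12071 = -595/82*12071 = -7182245/82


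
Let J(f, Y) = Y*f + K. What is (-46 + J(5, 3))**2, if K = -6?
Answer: 1369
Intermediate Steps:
J(f, Y) = -6 + Y*f (J(f, Y) = Y*f - 6 = -6 + Y*f)
(-46 + J(5, 3))**2 = (-46 + (-6 + 3*5))**2 = (-46 + (-6 + 15))**2 = (-46 + 9)**2 = (-37)**2 = 1369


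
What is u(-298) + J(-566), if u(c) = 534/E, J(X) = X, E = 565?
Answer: -319256/565 ≈ -565.05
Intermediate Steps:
u(c) = 534/565
u(-298) + J(-566) = 534/565 - 566 = -319256/565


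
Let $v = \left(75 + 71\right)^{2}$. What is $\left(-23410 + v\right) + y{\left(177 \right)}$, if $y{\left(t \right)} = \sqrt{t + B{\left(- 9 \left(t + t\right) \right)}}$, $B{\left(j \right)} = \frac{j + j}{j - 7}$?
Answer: $-2094 + \frac{\sqrt{1824904869}}{3193} \approx -2080.6$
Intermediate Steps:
$B{\left(j \right)} = \frac{2 j}{-7 + j}$
$v = 21316$ ($v = 146^{2} = 21316$)
$y{\left(t \right)} = \sqrt{t - \frac{36 t}{-7 - 18 t}}$ ($y{\left(t \right)} = \sqrt{t + \frac{2 \left(- 9 \left(t + t\right)\right)}{-7 - 9 \left(t + t\right)}} = \sqrt{t + \frac{2 \left(- 9 \cdot 2 t\right)}{-7 - 9 \cdot 2 t}} = \sqrt{t + \frac{2 \left(- 18 t\right)}{-7 - 18 t}} = \sqrt{t - \frac{36 t}{-7 - 18 t}}$)
$\left(-23410 + v\right) + y{\left(177 \right)} = \left(-23410 + 21316\right) + \sqrt{\frac{177 \left(43 + 18 \cdot 177\right)}{7 + 18 \cdot 177}} = -2094 + \sqrt{\frac{177 \left(43 + 3186\right)}{7 + 3186}} = -2094 + \sqrt{177 \cdot \frac{1}{3193} \cdot 3229} = -2094 + \sqrt{\frac{571533}{3193}} = -2094 + \frac{\sqrt{1824904869}}{3193}$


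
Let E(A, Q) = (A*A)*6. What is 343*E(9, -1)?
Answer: 166698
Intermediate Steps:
E(A, Q) = 6*A**2 (E(A, Q) = A**2*6 = 6*A**2)
343*E(9, -1) = 343*(6*9**2) = 343*(6*81) = 343*486 = 166698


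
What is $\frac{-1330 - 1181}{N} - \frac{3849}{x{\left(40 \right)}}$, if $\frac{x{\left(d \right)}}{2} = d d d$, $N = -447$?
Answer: $\frac{106562499}{19072000} \approx 5.5874$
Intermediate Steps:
$x{\left(d \right)} = 2 d^{3}$ ($x{\left(d \right)} = 2 d d d = 2 d^{2} d = 2 d^{3}$)
$\frac{-1330 - 1181}{N} - \frac{3849}{x{\left(40 \right)}} = \frac{-1330 - 1181}{-447} - \frac{3849}{2 \cdot 40^{3}} = \left(-2511\right) \left(- \frac{1}{447}\right) - \frac{3849}{2 \cdot 64000} = \frac{837}{149} - \frac{3849}{128000} = \frac{106562499}{19072000}$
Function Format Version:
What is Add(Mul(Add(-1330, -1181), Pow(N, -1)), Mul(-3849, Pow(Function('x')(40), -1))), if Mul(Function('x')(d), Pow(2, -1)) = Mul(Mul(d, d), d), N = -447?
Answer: Rational(106562499, 19072000) ≈ 5.5874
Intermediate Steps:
Function('x')(d) = Mul(2, Pow(d, 3)) (Function('x')(d) = Mul(2, Mul(Mul(d, d), d)) = Mul(2, Mul(Pow(d, 2), d)) = Mul(2, Pow(d, 3)))
Add(Mul(Add(-1330, -1181), Pow(N, -1)), Mul(-3849, Pow(Function('x')(40), -1))) = Add(Mul(Add(-1330, -1181), Pow(-447, -1)), Mul(-3849, Pow(Mul(2, Pow(40, 3)), -1))) = Add(Mul(-2511, Rational(-1, 447)), Mul(-3849, Pow(Mul(2, 64000), -1))) = Add(Rational(837, 149), Mul(-3849, Pow(128000, -1))) = Add(Rational(837, 149), Mul(-3849, Rational(1, 128000))) = Add(Rational(837, 149), Rational(-3849, 128000)) = Rational(106562499, 19072000)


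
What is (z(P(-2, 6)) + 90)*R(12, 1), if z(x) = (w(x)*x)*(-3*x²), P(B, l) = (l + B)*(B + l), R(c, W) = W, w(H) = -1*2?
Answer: 24666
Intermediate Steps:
w(H) = -2
P(B, l) = (B + l)² (P(B, l) = (B + l)*(B + l) = (B + l)²)
z(x) = 6*x³ (z(x) = (-2*x)*(-3*x²) = 6*x³)
(z(P(-2, 6)) + 90)*R(12, 1) = (6*((-2 + 6)²)³ + 90)*1 = (6*(4²)³ + 90)*1 = (6*16³ + 90)*1 = (6*4096 + 90)*1 = (24576 + 90)*1 = 24666*1 = 24666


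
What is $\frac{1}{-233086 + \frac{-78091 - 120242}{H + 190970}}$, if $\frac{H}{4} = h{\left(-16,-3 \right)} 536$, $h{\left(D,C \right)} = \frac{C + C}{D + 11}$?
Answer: $- \frac{967714}{225561577069} \approx -4.2902 \cdot 10^{-6}$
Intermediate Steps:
$h{\left(D,C \right)} = \frac{2 C}{11 + D}$
$H = \frac{12864}{5}$ ($H = 4 \cdot 2 \left(-3\right) \frac{1}{11 - 16} \cdot 536 = 4 \cdot 2 \left(-3\right) \frac{1}{-5} \cdot 536 = 4 \cdot 2 \left(-3\right) \left(- \frac{1}{5}\right) 536 = 4 \cdot \frac{6}{5} \cdot 536 = 4 \cdot \frac{3216}{5} = \frac{12864}{5} \approx 2572.8$)
$\frac{1}{-233086 + \frac{-78091 - 120242}{H + 190970}} = \frac{1}{-233086 + \frac{-78091 - 120242}{\frac{12864}{5} + 190970}} = \frac{1}{-233086 - \frac{198333}{\frac{967714}{5}}} = \frac{1}{-233086 - \frac{991665}{967714}} = \frac{1}{- \frac{225561577069}{967714}} = - \frac{967714}{225561577069}$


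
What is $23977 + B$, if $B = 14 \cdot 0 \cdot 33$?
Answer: $23977$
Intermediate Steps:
$B = 0$ ($B = 0 \cdot 33 = 0$)
$23977 + B = 23977 + 0 = 23977$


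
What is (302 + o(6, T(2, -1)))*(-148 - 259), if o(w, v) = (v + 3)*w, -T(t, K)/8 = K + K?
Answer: -169312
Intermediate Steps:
T(t, K) = -16*K (T(t, K) = -8*(K + K) = -16*K)
o(w, v) = w*(3 + v) (o(w, v) = (3 + v)*w = w*(3 + v))
(302 + o(6, T(2, -1)))*(-148 - 259) = (302 + 6*(3 - 16*(-1)))*(-148 - 259) = (302 + 6*(3 + 16))*(-407) = (302 + 6*19)*(-407) = (302 + 114)*(-407) = 416*(-407) = -169312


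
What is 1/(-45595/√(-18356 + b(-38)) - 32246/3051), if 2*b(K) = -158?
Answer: -120912149034/1291390458818099 - 28295044173*I*√18435/1291390458818099 ≈ -9.3629e-5 - 0.0029749*I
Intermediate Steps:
b(K) = -79 (b(K) = (½)*(-158) = -79)
1/(-45595/√(-18356 + b(-38)) - 32246/3051) = 1/(-45595/√(-18356 - 79) - 32246/3051) = 1/(-45595*(-I*√18435/18435) - 32246*1/3051) = 1/(-45595*(-I*√18435/18435) - 32246/3051) = 1/(-(-9119)*I*√18435/3687 - 32246/3051) = 1/(9119*I*√18435/3687 - 32246/3051) = 1/(-32246/3051 + 9119*I*√18435/3687)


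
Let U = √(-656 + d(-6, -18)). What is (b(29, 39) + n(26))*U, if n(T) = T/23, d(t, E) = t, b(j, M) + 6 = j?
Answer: 555*I*√662/23 ≈ 620.86*I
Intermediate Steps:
b(j, M) = -6 + j
n(T) = T/23 (n(T) = T*(1/23) = T/23)
U = I*√662 (U = √(-656 - 6) = √(-662) = I*√662 ≈ 25.729*I)
(b(29, 39) + n(26))*U = ((-6 + 29) + (1/23)*26)*(I*√662) = (23 + 26/23)*(I*√662) = 555*(I*√662)/23 = 555*I*√662/23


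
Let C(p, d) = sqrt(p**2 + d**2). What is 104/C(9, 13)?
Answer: 52*sqrt(10)/25 ≈ 6.5775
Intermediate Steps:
C(p, d) = sqrt(d**2 + p**2)
104/C(9, 13) = 104/(sqrt(13**2 + 9**2)) = 104/(sqrt(169 + 81)) = 104/(sqrt(250)) = 104/((5*sqrt(10))) = 104*(sqrt(10)/50) = 52*sqrt(10)/25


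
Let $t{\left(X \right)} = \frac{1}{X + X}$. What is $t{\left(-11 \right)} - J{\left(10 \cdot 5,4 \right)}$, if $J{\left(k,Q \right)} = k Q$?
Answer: $- \frac{4401}{22} \approx -200.05$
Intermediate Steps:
$J{\left(k,Q \right)} = Q k$
$t{\left(X \right)} = \frac{1}{2 X}$
$t{\left(-11 \right)} - J{\left(10 \cdot 5,4 \right)} = \frac{1}{2 \left(-11\right)} - 4 \cdot 10 \cdot 5 = \frac{1}{2} \left(- \frac{1}{11}\right) - 4 \cdot 50 = - \frac{1}{22} - 200 = - \frac{4401}{22}$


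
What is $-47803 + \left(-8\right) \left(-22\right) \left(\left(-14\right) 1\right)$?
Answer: $-50267$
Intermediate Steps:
$-47803 + \left(-8\right) \left(-22\right) \left(\left(-14\right) 1\right) = -47803 + 176 \left(-14\right) = -47803 - 2464 = -50267$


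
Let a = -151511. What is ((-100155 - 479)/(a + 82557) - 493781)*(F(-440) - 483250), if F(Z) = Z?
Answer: 358015502736600/1499 ≈ 2.3884e+11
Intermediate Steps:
((-100155 - 479)/(a + 82557) - 493781)*(F(-440) - 483250) = ((-100155 - 479)/(-151511 + 82557) - 493781)*(-440 - 483250) = (-100634/(-68954) - 493781)*(-483690) = (-100634*(-1/68954) - 493781)*(-483690) = (50317/34477 - 493781)*(-483690) = -17024037220/34477*(-483690) = 358015502736600/1499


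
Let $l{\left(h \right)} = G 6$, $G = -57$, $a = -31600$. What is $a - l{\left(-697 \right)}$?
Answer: $-31258$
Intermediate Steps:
$l{\left(h \right)} = -342$ ($l{\left(h \right)} = \left(-57\right) 6 = -342$)
$a - l{\left(-697 \right)} = -31600 - -342 = -31600 + 342 = -31258$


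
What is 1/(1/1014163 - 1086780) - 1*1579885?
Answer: -1741305113133143178/1102172065139 ≈ -1.5799e+6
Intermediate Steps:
1/(1/1014163 - 1086780) - 1*1579885 = 1/(1/1014163 - 1086780) - 1579885 = 1/(-1102172065139/1014163) - 1579885 = -1014163/1102172065139 - 1579885 = -1741305113133143178/1102172065139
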